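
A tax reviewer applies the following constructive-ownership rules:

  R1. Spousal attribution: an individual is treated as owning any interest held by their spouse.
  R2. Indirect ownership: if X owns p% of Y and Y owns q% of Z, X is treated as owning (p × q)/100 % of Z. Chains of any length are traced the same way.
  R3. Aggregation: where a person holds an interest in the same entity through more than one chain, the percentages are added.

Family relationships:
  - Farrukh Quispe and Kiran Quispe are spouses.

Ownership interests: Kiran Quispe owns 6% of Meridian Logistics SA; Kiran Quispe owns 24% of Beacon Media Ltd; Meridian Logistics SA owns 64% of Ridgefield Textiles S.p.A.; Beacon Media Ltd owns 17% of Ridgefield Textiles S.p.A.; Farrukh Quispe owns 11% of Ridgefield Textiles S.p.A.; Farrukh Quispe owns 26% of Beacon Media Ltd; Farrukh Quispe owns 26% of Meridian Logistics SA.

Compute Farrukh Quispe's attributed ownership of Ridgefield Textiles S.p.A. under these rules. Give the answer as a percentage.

39.98%

By spousal attribution (R1), Farrukh Quispe is treated as also owning Kiran Quispe's interest in Beacon Media Ltd, giving 26% + 24% = 50%.
By spousal attribution (R1), Farrukh Quispe is treated as also owning Kiran Quispe's interest in Meridian Logistics SA, giving 26% + 6% = 32%.
Chain via Beacon Media Ltd (R2): 50% × 17% = 8.5% of Ridgefield Textiles S.p.A.
Chain via Meridian Logistics SA (R2): 32% × 64% = 20.48% of Ridgefield Textiles S.p.A.
Direct interest in Ridgefield Textiles S.p.A: 11%.
Aggregating (R3): 8.5% + 20.48% + 11% = 39.98%.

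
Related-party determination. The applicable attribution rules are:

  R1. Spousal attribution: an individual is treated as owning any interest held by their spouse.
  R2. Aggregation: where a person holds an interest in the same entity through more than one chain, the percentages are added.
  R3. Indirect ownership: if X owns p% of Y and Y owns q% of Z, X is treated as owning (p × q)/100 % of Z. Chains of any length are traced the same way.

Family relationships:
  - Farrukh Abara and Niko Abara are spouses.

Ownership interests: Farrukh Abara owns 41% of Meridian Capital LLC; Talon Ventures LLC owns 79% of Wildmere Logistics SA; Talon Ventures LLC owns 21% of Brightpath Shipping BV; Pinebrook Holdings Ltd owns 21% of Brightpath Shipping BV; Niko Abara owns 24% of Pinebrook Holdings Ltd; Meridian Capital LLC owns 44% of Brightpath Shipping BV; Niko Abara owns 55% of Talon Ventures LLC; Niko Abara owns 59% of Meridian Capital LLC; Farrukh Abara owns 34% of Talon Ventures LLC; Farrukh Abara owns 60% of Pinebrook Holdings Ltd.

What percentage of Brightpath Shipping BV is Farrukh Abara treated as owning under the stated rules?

By spousal attribution (R1), Farrukh Abara is treated as also owning Niko Abara's interest in Pinebrook Holdings Ltd, giving 60% + 24% = 84%.
By spousal attribution (R1), Farrukh Abara is treated as also owning Niko Abara's interest in Talon Ventures LLC, giving 34% + 55% = 89%.
By spousal attribution (R1), Farrukh Abara is treated as also owning Niko Abara's interest in Meridian Capital LLC, giving 41% + 59% = 100%.
Chain via Pinebrook Holdings Ltd (R3): 84% × 21% = 17.64% of Brightpath Shipping BV.
Chain via Talon Ventures LLC (R3): 89% × 21% = 18.69% of Brightpath Shipping BV.
Chain via Meridian Capital LLC (R3): 100% × 44% = 44% of Brightpath Shipping BV.
Aggregating (R2): 17.64% + 18.69% + 44% = 80.33%.

80.33%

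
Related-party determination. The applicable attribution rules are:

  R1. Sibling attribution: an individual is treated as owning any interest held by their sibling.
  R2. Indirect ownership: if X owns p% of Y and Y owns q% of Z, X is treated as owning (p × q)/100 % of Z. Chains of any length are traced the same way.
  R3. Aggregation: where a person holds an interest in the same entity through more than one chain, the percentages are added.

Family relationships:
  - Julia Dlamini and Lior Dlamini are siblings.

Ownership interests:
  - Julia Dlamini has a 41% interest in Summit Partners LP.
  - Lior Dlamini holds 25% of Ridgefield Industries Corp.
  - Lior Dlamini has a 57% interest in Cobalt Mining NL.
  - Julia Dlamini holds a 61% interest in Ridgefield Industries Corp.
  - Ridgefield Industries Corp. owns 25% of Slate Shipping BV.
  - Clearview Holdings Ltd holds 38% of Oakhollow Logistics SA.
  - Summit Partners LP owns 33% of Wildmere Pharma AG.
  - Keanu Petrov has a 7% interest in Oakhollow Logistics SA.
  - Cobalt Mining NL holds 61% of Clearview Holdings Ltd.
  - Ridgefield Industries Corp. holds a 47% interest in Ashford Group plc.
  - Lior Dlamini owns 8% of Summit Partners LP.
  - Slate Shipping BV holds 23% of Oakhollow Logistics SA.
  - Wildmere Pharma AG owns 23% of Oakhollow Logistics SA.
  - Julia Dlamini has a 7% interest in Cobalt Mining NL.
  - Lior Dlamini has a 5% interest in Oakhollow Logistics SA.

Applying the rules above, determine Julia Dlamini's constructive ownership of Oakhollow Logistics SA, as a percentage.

By sibling attribution (R1), Julia Dlamini is treated as also owning Lior Dlamini's interest in Ridgefield Industries Corp, giving 61% + 25% = 86%.
By sibling attribution (R1), Julia Dlamini is treated as also owning Lior Dlamini's interest in Cobalt Mining NL, giving 7% + 57% = 64%.
By sibling attribution (R1), Julia Dlamini is treated as also owning Lior Dlamini's interest in Summit Partners LP, giving 41% + 8% = 49%.
By sibling attribution (R1), Julia Dlamini is treated as owning Lior Dlamini's 5% interest in Oakhollow Logistics SA.
Chain via Ridgefield Industries Corp. → Slate Shipping BV (R2): 86% × 25% × 23% = 4.945% of Oakhollow Logistics SA.
Chain via Cobalt Mining NL → Clearview Holdings Ltd (R2): 64% × 61% × 38% = 14.8352% of Oakhollow Logistics SA.
Chain via Summit Partners LP → Wildmere Pharma AG (R2): 49% × 33% × 23% = 3.7191% of Oakhollow Logistics SA.
Direct interest in Oakhollow Logistics SA: 5%.
Aggregating (R3): 4.945% + 14.8352% + 3.7191% + 5% = 28.4993%.

28.4993%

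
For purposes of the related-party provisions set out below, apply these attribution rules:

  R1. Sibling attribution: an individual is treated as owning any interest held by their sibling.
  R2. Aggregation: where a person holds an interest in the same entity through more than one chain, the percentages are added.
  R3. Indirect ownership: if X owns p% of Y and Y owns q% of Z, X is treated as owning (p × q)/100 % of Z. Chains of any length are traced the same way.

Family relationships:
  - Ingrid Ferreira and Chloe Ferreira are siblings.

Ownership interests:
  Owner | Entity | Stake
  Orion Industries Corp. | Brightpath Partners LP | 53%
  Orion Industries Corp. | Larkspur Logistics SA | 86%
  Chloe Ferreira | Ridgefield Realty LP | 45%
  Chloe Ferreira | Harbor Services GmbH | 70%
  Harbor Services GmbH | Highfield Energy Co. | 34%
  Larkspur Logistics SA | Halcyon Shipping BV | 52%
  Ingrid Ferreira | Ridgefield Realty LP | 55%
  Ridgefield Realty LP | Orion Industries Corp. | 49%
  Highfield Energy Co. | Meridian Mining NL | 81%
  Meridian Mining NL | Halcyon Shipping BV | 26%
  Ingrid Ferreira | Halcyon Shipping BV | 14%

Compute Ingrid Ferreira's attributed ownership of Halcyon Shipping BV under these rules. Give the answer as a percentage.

40.92508%

By sibling attribution (R1), Ingrid Ferreira is treated as also owning Chloe Ferreira's interest in Ridgefield Realty LP, giving 55% + 45% = 100%.
By sibling attribution (R1), Ingrid Ferreira is treated as owning Chloe Ferreira's 70% interest in Harbor Services GmbH.
Chain via Ridgefield Realty LP → Orion Industries Corp. → Larkspur Logistics SA (R3): 100% × 49% × 86% × 52% = 21.9128% of Halcyon Shipping BV.
Direct interest in Halcyon Shipping BV: 14%.
Chain via Harbor Services GmbH → Highfield Energy Co. → Meridian Mining NL (R3): 70% × 34% × 81% × 26% = 5.01228% of Halcyon Shipping BV.
Aggregating (R2): 21.9128% + 14% + 5.01228% = 40.92508%.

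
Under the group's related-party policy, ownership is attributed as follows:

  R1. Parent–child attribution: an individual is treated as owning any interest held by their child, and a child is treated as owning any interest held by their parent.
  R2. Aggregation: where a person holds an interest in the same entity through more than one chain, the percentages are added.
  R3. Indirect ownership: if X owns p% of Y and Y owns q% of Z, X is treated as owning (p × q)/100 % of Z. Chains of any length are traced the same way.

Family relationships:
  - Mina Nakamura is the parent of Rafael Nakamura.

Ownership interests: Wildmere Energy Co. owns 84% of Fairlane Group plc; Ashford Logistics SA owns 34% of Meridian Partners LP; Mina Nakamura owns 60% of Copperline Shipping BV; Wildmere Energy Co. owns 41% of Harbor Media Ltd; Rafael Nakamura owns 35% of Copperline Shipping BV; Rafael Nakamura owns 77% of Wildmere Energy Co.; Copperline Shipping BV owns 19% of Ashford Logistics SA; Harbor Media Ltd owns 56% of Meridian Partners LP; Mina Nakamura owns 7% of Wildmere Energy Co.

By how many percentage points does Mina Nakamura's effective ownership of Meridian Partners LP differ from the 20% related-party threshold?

5.4234

By parent–child attribution (R1), Mina Nakamura is treated as also owning Rafael Nakamura's interest in Copperline Shipping BV, giving 60% + 35% = 95%.
By parent–child attribution (R1), Mina Nakamura is treated as also owning Rafael Nakamura's interest in Wildmere Energy Co, giving 7% + 77% = 84%.
Chain via Copperline Shipping BV → Ashford Logistics SA (R3): 95% × 19% × 34% = 6.137% of Meridian Partners LP.
Chain via Wildmere Energy Co. → Harbor Media Ltd (R3): 84% × 41% × 56% = 19.2864% of Meridian Partners LP.
Aggregating (R2): 6.137% + 19.2864% = 25.4234%.
25.4234% exceeds the 20% threshold by 5.4234 percentage points.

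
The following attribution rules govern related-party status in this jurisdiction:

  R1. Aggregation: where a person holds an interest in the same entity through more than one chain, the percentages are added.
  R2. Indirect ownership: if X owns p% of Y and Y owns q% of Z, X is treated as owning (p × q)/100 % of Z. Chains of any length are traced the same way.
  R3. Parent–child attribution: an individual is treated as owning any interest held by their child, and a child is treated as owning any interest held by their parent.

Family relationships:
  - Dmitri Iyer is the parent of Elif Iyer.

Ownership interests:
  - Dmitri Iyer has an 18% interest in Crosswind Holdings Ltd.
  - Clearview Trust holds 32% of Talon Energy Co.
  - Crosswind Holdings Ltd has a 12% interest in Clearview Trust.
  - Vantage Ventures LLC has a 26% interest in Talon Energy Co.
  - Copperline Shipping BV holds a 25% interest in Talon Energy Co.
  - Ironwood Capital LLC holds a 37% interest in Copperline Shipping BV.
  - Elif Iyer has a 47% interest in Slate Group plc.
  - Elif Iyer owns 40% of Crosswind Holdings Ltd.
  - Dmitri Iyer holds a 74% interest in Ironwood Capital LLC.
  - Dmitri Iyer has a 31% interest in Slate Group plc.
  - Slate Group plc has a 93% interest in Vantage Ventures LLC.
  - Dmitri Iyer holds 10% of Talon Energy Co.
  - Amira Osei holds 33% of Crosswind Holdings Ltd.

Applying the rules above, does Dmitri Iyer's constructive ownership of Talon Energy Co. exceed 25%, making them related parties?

By parent–child attribution (R3), Dmitri Iyer is treated as also owning Elif Iyer's interest in Slate Group plc, giving 31% + 47% = 78%.
By parent–child attribution (R3), Dmitri Iyer is treated as also owning Elif Iyer's interest in Crosswind Holdings Ltd, giving 18% + 40% = 58%.
Chain via Ironwood Capital LLC → Copperline Shipping BV (R2): 74% × 37% × 25% = 6.845% of Talon Energy Co.
Chain via Slate Group plc → Vantage Ventures LLC (R2): 78% × 93% × 26% = 18.8604% of Talon Energy Co.
Chain via Crosswind Holdings Ltd → Clearview Trust (R2): 58% × 12% × 32% = 2.2272% of Talon Energy Co.
Direct interest in Talon Energy Co: 10%.
Aggregating (R1): 6.845% + 18.8604% + 2.2272% + 10% = 37.9326%.
37.9326% exceeds the 25% threshold, so Dmitri is a related party to Talon Energy Co.

Yes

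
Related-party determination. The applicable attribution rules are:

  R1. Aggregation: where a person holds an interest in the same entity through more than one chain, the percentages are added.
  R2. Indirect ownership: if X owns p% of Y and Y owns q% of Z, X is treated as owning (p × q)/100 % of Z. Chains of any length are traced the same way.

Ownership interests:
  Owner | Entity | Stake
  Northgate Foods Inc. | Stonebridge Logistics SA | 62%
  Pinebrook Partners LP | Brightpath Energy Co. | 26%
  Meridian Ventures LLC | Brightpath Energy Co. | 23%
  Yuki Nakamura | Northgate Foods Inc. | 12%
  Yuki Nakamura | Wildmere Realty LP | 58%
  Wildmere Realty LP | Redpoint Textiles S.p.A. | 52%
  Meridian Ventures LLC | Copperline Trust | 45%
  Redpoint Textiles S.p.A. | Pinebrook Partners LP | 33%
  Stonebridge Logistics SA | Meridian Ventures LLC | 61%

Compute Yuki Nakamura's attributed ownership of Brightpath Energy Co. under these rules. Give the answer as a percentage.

3.63156%

Chain via Northgate Foods Inc. → Stonebridge Logistics SA → Meridian Ventures LLC (R2): 12% × 62% × 61% × 23% = 1.043832% of Brightpath Energy Co.
Chain via Wildmere Realty LP → Redpoint Textiles S.p.A. → Pinebrook Partners LP (R2): 58% × 52% × 33% × 26% = 2.587728% of Brightpath Energy Co.
Aggregating (R1): 1.043832% + 2.587728% = 3.63156%.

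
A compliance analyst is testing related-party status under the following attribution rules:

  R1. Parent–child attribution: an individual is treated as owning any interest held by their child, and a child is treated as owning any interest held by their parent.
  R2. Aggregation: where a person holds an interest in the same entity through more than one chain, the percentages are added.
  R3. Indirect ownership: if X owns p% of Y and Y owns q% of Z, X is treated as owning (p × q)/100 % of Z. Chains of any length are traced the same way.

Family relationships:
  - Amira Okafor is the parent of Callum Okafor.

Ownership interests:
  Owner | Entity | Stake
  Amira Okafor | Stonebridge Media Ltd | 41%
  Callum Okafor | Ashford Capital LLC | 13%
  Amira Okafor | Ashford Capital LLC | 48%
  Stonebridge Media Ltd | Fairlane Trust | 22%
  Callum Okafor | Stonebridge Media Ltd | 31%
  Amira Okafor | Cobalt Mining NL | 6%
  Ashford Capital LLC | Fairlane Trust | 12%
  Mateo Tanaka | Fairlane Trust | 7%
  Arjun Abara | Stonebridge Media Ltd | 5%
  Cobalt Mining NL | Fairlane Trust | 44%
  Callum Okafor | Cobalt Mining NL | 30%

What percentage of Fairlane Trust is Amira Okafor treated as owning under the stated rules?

39%

By parent–child attribution (R1), Amira Okafor is treated as also owning Callum Okafor's interest in Ashford Capital LLC, giving 48% + 13% = 61%.
By parent–child attribution (R1), Amira Okafor is treated as also owning Callum Okafor's interest in Cobalt Mining NL, giving 6% + 30% = 36%.
By parent–child attribution (R1), Amira Okafor is treated as also owning Callum Okafor's interest in Stonebridge Media Ltd, giving 41% + 31% = 72%.
Chain via Ashford Capital LLC (R3): 61% × 12% = 7.32% of Fairlane Trust.
Chain via Cobalt Mining NL (R3): 36% × 44% = 15.84% of Fairlane Trust.
Chain via Stonebridge Media Ltd (R3): 72% × 22% = 15.84% of Fairlane Trust.
Aggregating (R2): 7.32% + 15.84% + 15.84% = 39%.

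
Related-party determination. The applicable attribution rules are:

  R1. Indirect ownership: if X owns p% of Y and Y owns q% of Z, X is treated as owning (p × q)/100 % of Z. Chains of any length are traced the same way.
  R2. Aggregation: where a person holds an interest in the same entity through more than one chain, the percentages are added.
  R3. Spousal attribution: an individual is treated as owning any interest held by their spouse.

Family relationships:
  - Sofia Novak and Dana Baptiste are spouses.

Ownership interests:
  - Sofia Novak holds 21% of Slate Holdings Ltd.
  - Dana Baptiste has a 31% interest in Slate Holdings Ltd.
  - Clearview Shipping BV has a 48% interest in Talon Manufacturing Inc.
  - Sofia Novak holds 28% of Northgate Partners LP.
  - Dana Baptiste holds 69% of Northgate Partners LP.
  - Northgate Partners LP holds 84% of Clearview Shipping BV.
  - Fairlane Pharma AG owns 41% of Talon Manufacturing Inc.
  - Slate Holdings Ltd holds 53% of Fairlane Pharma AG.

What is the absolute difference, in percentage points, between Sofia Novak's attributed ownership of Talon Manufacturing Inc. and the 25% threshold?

By spousal attribution (R3), Sofia Novak is treated as also owning Dana Baptiste's interest in Slate Holdings Ltd, giving 21% + 31% = 52%.
By spousal attribution (R3), Sofia Novak is treated as also owning Dana Baptiste's interest in Northgate Partners LP, giving 28% + 69% = 97%.
Chain via Slate Holdings Ltd → Fairlane Pharma AG (R1): 52% × 53% × 41% = 11.2996% of Talon Manufacturing Inc.
Chain via Northgate Partners LP → Clearview Shipping BV (R1): 97% × 84% × 48% = 39.1104% of Talon Manufacturing Inc.
Aggregating (R2): 11.2996% + 39.1104% = 50.41%.
50.41% exceeds the 25% threshold by 25.41 percentage points.

25.41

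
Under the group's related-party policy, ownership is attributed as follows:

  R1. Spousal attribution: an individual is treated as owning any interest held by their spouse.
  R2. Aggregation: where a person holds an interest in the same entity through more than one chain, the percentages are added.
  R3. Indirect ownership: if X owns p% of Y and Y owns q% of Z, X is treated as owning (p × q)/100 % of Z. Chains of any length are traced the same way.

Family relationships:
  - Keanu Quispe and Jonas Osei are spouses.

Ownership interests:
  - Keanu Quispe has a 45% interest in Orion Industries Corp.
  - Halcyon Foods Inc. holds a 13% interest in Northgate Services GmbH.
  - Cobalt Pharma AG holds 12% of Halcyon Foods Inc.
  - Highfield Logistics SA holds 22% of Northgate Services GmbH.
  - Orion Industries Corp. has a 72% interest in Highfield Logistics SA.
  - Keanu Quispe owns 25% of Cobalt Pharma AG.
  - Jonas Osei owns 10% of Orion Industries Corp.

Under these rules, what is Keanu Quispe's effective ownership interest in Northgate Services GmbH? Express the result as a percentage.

By spousal attribution (R1), Keanu Quispe is treated as also owning Jonas Osei's interest in Orion Industries Corp, giving 45% + 10% = 55%.
Chain via Orion Industries Corp. → Highfield Logistics SA (R3): 55% × 72% × 22% = 8.712% of Northgate Services GmbH.
Chain via Cobalt Pharma AG → Halcyon Foods Inc. (R3): 25% × 12% × 13% = 0.39% of Northgate Services GmbH.
Aggregating (R2): 8.712% + 0.39% = 9.102%.

9.102%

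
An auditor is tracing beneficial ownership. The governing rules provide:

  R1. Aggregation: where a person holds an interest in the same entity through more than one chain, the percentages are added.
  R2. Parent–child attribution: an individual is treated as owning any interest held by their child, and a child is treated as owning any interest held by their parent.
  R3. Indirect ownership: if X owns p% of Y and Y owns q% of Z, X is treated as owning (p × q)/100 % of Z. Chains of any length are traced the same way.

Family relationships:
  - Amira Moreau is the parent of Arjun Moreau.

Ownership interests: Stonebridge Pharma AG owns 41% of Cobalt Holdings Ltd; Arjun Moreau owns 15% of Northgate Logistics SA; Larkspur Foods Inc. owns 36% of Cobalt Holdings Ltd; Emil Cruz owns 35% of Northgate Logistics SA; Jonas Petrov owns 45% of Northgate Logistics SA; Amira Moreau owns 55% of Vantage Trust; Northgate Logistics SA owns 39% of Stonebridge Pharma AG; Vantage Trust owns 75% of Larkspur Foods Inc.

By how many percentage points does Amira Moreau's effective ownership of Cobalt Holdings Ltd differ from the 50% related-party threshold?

32.7515

By parent–child attribution (R2), Amira Moreau is treated as owning Arjun Moreau's 15% interest in Northgate Logistics SA.
Chain via Vantage Trust → Larkspur Foods Inc. (R3): 55% × 75% × 36% = 14.85% of Cobalt Holdings Ltd.
Chain via Northgate Logistics SA → Stonebridge Pharma AG (R3): 15% × 39% × 41% = 2.3985% of Cobalt Holdings Ltd.
Aggregating (R1): 14.85% + 2.3985% = 17.2485%.
17.2485% falls short of the 50% threshold by 32.7515 percentage points.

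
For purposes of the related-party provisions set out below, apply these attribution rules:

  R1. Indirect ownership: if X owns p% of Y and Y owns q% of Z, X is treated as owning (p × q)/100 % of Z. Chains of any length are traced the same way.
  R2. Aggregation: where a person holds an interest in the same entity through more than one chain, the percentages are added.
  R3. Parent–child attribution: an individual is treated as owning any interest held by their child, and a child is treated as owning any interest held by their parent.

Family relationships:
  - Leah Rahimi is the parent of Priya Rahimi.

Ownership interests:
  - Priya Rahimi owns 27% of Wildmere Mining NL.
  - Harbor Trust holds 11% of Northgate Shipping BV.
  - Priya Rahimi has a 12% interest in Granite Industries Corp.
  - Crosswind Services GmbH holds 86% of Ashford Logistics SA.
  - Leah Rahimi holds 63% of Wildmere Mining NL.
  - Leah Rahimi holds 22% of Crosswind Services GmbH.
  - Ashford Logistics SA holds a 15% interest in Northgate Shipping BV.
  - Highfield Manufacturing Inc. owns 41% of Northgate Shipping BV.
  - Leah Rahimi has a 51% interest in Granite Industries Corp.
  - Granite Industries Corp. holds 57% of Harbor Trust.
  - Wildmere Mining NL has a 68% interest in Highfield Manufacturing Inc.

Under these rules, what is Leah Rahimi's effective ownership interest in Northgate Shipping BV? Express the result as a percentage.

By parent–child attribution (R3), Leah Rahimi is treated as also owning Priya Rahimi's interest in Granite Industries Corp, giving 51% + 12% = 63%.
By parent–child attribution (R3), Leah Rahimi is treated as also owning Priya Rahimi's interest in Wildmere Mining NL, giving 63% + 27% = 90%.
Chain via Granite Industries Corp. → Harbor Trust (R1): 63% × 57% × 11% = 3.9501% of Northgate Shipping BV.
Chain via Crosswind Services GmbH → Ashford Logistics SA (R1): 22% × 86% × 15% = 2.838% of Northgate Shipping BV.
Chain via Wildmere Mining NL → Highfield Manufacturing Inc. (R1): 90% × 68% × 41% = 25.092% of Northgate Shipping BV.
Aggregating (R2): 3.9501% + 2.838% + 25.092% = 31.8801%.

31.8801%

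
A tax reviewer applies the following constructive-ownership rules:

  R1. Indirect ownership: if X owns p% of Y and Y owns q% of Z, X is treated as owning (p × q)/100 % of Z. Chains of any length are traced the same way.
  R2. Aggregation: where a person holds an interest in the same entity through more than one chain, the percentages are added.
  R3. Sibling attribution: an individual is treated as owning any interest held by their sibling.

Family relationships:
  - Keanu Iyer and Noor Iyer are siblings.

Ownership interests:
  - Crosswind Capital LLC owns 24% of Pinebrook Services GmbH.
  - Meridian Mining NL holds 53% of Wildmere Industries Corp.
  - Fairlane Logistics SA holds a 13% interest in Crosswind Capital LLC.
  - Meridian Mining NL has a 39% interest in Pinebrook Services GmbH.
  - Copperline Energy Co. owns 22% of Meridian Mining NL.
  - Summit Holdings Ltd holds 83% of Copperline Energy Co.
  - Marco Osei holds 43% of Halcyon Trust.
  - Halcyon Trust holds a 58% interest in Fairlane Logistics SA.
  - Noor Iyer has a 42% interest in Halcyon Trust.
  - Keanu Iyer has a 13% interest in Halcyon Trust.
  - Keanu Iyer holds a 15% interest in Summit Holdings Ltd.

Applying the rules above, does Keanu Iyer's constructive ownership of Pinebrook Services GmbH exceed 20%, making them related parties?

By sibling attribution (R3), Keanu Iyer is treated as also owning Noor Iyer's interest in Halcyon Trust, giving 13% + 42% = 55%.
Chain via Halcyon Trust → Fairlane Logistics SA → Crosswind Capital LLC (R1): 55% × 58% × 13% × 24% = 0.99528% of Pinebrook Services GmbH.
Chain via Summit Holdings Ltd → Copperline Energy Co. → Meridian Mining NL (R1): 15% × 83% × 22% × 39% = 1.06821% of Pinebrook Services GmbH.
Aggregating (R2): 0.99528% + 1.06821% = 2.06349%.
2.06349% does not exceed the 20% threshold, so Keanu is not a related party to Pinebrook Services GmbH.

No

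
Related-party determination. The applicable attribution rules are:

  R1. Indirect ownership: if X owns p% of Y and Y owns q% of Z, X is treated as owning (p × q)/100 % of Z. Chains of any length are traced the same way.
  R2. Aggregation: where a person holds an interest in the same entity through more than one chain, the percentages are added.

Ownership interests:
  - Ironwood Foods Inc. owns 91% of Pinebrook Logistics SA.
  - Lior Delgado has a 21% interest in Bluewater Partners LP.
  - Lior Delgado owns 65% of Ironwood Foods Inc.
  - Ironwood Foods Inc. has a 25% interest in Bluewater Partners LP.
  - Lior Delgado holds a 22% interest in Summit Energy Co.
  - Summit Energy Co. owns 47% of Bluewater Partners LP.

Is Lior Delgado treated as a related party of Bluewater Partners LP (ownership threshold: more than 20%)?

Yes

Chain via Ironwood Foods Inc. (R1): 65% × 25% = 16.25% of Bluewater Partners LP.
Chain via Summit Energy Co. (R1): 22% × 47% = 10.34% of Bluewater Partners LP.
Direct interest in Bluewater Partners LP: 21%.
Aggregating (R2): 16.25% + 10.34% + 21% = 47.59%.
47.59% exceeds the 20% threshold, so Lior is a related party to Bluewater Partners LP.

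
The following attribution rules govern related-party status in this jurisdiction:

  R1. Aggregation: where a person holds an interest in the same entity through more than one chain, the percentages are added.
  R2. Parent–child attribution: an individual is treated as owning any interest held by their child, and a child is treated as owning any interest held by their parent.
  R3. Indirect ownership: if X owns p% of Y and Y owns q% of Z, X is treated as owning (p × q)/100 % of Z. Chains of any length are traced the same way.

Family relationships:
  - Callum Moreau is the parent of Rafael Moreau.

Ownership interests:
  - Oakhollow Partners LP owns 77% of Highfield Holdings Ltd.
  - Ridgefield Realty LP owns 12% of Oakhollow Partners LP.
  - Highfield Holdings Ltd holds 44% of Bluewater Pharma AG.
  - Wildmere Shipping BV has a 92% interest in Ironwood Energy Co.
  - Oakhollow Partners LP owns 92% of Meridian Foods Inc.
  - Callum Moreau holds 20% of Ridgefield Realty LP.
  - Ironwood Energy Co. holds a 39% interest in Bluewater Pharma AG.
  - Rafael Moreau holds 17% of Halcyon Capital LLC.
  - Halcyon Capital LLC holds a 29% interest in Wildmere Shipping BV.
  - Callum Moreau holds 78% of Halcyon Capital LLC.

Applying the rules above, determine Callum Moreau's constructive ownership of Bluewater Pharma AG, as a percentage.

10.69806%

By parent–child attribution (R2), Callum Moreau is treated as also owning Rafael Moreau's interest in Halcyon Capital LLC, giving 78% + 17% = 95%.
Chain via Halcyon Capital LLC → Wildmere Shipping BV → Ironwood Energy Co. (R3): 95% × 29% × 92% × 39% = 9.88494% of Bluewater Pharma AG.
Chain via Ridgefield Realty LP → Oakhollow Partners LP → Highfield Holdings Ltd (R3): 20% × 12% × 77% × 44% = 0.81312% of Bluewater Pharma AG.
Aggregating (R1): 9.88494% + 0.81312% = 10.69806%.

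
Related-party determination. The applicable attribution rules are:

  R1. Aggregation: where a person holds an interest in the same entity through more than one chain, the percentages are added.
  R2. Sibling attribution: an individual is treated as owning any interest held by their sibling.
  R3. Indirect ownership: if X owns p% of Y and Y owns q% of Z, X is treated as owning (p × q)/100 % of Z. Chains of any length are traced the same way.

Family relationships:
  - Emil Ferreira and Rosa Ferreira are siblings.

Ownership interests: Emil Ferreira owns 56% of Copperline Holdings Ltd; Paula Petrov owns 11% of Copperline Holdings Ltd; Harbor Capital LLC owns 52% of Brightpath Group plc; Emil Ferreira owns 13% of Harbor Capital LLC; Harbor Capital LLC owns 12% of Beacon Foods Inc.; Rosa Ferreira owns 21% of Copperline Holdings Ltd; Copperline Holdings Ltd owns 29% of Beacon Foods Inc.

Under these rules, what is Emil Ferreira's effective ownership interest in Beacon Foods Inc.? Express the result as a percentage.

23.89%

By sibling attribution (R2), Emil Ferreira is treated as also owning Rosa Ferreira's interest in Copperline Holdings Ltd, giving 56% + 21% = 77%.
Chain via Copperline Holdings Ltd (R3): 77% × 29% = 22.33% of Beacon Foods Inc.
Chain via Harbor Capital LLC (R3): 13% × 12% = 1.56% of Beacon Foods Inc.
Aggregating (R1): 22.33% + 1.56% = 23.89%.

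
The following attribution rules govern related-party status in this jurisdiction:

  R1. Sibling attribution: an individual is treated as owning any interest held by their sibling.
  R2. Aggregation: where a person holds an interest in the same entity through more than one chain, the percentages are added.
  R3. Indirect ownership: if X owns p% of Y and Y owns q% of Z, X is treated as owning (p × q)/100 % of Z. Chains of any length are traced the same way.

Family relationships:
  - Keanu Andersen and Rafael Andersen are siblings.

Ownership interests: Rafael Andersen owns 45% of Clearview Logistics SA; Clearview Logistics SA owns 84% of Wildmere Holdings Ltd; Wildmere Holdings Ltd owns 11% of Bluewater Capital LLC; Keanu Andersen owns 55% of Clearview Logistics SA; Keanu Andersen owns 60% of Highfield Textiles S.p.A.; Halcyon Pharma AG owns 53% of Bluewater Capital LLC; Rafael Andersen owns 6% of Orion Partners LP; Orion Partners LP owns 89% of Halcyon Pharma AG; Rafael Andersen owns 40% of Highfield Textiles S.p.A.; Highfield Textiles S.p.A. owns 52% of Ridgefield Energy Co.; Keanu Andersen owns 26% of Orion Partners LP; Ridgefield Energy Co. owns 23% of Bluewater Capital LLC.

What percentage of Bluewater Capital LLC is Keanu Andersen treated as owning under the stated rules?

36.2944%

By sibling attribution (R1), Keanu Andersen is treated as also owning Rafael Andersen's interest in Highfield Textiles S.p.A, giving 60% + 40% = 100%.
By sibling attribution (R1), Keanu Andersen is treated as also owning Rafael Andersen's interest in Clearview Logistics SA, giving 55% + 45% = 100%.
By sibling attribution (R1), Keanu Andersen is treated as also owning Rafael Andersen's interest in Orion Partners LP, giving 26% + 6% = 32%.
Chain via Highfield Textiles S.p.A. → Ridgefield Energy Co. (R3): 100% × 52% × 23% = 11.96% of Bluewater Capital LLC.
Chain via Clearview Logistics SA → Wildmere Holdings Ltd (R3): 100% × 84% × 11% = 9.24% of Bluewater Capital LLC.
Chain via Orion Partners LP → Halcyon Pharma AG (R3): 32% × 89% × 53% = 15.0944% of Bluewater Capital LLC.
Aggregating (R2): 11.96% + 9.24% + 15.0944% = 36.2944%.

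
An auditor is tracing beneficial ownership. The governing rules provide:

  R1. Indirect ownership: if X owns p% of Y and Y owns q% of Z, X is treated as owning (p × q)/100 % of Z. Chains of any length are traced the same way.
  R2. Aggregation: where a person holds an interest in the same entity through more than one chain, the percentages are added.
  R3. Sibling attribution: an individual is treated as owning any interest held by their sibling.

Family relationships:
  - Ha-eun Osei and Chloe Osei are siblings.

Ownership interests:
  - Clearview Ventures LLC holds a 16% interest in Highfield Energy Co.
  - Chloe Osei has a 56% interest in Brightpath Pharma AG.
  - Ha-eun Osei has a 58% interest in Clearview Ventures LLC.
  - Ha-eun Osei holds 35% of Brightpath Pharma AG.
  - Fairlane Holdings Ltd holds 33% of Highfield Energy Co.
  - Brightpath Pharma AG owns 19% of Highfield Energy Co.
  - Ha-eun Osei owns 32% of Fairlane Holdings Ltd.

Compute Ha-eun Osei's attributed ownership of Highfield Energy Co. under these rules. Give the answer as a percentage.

By sibling attribution (R3), Ha-eun Osei is treated as also owning Chloe Osei's interest in Brightpath Pharma AG, giving 35% + 56% = 91%.
Chain via Fairlane Holdings Ltd (R1): 32% × 33% = 10.56% of Highfield Energy Co.
Chain via Clearview Ventures LLC (R1): 58% × 16% = 9.28% of Highfield Energy Co.
Chain via Brightpath Pharma AG (R1): 91% × 19% = 17.29% of Highfield Energy Co.
Aggregating (R2): 10.56% + 9.28% + 17.29% = 37.13%.

37.13%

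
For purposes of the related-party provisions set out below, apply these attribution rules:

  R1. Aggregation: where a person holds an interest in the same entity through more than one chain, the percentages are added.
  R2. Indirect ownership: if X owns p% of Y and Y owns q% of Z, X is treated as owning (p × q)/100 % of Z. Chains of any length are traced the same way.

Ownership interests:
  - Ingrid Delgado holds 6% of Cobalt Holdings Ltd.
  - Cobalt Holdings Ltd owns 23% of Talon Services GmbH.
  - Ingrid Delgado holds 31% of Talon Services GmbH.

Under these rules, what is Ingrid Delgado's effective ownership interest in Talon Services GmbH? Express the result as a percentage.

Chain via Cobalt Holdings Ltd (R2): 6% × 23% = 1.38% of Talon Services GmbH.
Direct interest in Talon Services GmbH: 31%.
Aggregating (R1): 1.38% + 31% = 32.38%.

32.38%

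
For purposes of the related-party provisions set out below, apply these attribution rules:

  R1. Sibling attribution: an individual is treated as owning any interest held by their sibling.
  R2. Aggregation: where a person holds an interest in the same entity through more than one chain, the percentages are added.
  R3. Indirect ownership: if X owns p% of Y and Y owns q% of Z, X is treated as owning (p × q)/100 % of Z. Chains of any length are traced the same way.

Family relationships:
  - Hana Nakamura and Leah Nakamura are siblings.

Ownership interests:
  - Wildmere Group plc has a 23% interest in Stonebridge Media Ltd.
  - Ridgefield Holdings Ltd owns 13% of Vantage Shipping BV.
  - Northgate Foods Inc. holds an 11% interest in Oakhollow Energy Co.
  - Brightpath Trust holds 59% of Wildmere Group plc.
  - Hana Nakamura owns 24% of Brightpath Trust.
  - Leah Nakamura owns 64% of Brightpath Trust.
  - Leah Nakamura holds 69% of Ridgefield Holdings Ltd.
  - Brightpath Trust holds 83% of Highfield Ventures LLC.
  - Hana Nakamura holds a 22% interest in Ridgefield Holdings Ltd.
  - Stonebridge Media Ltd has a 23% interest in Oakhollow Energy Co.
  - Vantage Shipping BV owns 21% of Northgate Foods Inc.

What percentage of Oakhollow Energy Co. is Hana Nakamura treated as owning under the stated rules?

3.019841%

By sibling attribution (R1), Hana Nakamura is treated as also owning Leah Nakamura's interest in Ridgefield Holdings Ltd, giving 22% + 69% = 91%.
By sibling attribution (R1), Hana Nakamura is treated as also owning Leah Nakamura's interest in Brightpath Trust, giving 24% + 64% = 88%.
Chain via Ridgefield Holdings Ltd → Vantage Shipping BV → Northgate Foods Inc. (R3): 91% × 13% × 21% × 11% = 0.273273% of Oakhollow Energy Co.
Chain via Brightpath Trust → Wildmere Group plc → Stonebridge Media Ltd (R3): 88% × 59% × 23% × 23% = 2.746568% of Oakhollow Energy Co.
Aggregating (R2): 0.273273% + 2.746568% = 3.019841%.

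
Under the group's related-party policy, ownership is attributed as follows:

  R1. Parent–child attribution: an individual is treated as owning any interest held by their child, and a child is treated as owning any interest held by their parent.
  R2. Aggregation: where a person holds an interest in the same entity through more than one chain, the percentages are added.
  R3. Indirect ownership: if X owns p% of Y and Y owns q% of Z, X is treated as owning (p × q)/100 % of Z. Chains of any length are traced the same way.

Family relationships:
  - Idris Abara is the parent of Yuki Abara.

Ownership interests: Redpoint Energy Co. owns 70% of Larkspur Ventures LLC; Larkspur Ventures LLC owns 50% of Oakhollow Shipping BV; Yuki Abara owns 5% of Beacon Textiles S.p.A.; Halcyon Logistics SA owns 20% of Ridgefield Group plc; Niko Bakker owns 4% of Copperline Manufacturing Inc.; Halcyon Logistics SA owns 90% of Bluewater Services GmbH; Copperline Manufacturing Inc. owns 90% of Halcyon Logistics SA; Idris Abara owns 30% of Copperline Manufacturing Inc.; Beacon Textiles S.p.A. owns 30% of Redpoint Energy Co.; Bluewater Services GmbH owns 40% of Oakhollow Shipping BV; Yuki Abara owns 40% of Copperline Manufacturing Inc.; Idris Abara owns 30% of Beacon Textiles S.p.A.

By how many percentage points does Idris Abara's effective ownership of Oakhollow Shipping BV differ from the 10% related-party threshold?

16.355

By parent–child attribution (R1), Idris Abara is treated as also owning Yuki Abara's interest in Beacon Textiles S.p.A, giving 30% + 5% = 35%.
By parent–child attribution (R1), Idris Abara is treated as also owning Yuki Abara's interest in Copperline Manufacturing Inc, giving 30% + 40% = 70%.
Chain via Beacon Textiles S.p.A. → Redpoint Energy Co. → Larkspur Ventures LLC (R3): 35% × 30% × 70% × 50% = 3.675% of Oakhollow Shipping BV.
Chain via Copperline Manufacturing Inc. → Halcyon Logistics SA → Bluewater Services GmbH (R3): 70% × 90% × 90% × 40% = 22.68% of Oakhollow Shipping BV.
Aggregating (R2): 3.675% + 22.68% = 26.355%.
26.355% exceeds the 10% threshold by 16.355 percentage points.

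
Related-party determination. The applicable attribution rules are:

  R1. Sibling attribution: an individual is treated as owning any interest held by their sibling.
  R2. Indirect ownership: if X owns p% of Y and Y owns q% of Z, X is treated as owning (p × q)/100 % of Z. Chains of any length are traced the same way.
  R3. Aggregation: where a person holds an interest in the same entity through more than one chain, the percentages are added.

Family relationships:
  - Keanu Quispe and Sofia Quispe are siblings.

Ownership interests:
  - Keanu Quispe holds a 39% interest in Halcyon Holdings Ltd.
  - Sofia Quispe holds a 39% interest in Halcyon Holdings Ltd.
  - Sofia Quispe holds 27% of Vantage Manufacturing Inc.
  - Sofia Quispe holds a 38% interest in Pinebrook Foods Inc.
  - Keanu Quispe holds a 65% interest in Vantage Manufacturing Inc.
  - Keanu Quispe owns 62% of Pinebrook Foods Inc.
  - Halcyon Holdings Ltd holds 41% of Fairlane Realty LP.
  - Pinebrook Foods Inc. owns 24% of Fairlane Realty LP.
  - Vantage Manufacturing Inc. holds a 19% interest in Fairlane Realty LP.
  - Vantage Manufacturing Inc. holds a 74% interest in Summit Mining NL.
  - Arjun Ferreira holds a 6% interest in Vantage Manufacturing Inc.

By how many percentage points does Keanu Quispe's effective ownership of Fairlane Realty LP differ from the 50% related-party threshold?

23.46

By sibling attribution (R1), Keanu Quispe is treated as also owning Sofia Quispe's interest in Pinebrook Foods Inc, giving 62% + 38% = 100%.
By sibling attribution (R1), Keanu Quispe is treated as also owning Sofia Quispe's interest in Vantage Manufacturing Inc, giving 65% + 27% = 92%.
By sibling attribution (R1), Keanu Quispe is treated as also owning Sofia Quispe's interest in Halcyon Holdings Ltd, giving 39% + 39% = 78%.
Chain via Pinebrook Foods Inc. (R2): 100% × 24% = 24% of Fairlane Realty LP.
Chain via Vantage Manufacturing Inc. (R2): 92% × 19% = 17.48% of Fairlane Realty LP.
Chain via Halcyon Holdings Ltd (R2): 78% × 41% = 31.98% of Fairlane Realty LP.
Aggregating (R3): 24% + 17.48% + 31.98% = 73.46%.
73.46% exceeds the 50% threshold by 23.46 percentage points.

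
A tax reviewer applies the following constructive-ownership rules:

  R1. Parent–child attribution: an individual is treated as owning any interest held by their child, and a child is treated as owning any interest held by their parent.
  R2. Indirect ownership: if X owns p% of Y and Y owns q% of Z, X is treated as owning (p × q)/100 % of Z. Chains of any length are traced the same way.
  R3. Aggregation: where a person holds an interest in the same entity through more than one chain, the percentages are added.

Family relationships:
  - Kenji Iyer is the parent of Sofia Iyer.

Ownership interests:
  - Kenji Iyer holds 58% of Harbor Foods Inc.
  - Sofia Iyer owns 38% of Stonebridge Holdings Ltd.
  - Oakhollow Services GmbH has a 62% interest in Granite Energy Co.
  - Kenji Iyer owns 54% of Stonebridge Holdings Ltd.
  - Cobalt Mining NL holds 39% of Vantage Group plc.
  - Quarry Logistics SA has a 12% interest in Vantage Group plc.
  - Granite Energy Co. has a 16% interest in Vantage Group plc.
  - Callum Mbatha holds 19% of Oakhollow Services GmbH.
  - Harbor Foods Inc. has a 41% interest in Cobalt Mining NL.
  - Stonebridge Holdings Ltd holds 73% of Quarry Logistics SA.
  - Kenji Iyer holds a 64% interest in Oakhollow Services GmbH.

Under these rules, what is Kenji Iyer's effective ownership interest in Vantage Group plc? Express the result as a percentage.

23.6822%

By parent–child attribution (R1), Kenji Iyer is treated as also owning Sofia Iyer's interest in Stonebridge Holdings Ltd, giving 54% + 38% = 92%.
Chain via Oakhollow Services GmbH → Granite Energy Co. (R2): 64% × 62% × 16% = 6.3488% of Vantage Group plc.
Chain via Stonebridge Holdings Ltd → Quarry Logistics SA (R2): 92% × 73% × 12% = 8.0592% of Vantage Group plc.
Chain via Harbor Foods Inc. → Cobalt Mining NL (R2): 58% × 41% × 39% = 9.2742% of Vantage Group plc.
Aggregating (R3): 6.3488% + 8.0592% + 9.2742% = 23.6822%.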